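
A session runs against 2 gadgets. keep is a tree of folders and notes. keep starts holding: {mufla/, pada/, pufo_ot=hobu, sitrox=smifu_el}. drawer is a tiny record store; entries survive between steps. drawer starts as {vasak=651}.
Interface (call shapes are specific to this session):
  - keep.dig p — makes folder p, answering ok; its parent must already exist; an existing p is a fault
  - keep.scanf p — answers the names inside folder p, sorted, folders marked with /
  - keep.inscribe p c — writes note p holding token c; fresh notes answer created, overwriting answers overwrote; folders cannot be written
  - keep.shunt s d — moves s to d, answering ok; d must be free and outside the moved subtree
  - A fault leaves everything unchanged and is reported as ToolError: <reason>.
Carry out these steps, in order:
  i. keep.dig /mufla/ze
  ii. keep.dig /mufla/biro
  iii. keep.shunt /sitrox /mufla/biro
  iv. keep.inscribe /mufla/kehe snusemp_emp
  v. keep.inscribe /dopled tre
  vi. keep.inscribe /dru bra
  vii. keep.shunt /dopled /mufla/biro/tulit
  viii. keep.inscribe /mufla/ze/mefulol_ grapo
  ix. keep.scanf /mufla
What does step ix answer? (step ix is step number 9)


Answer: [biro/, kehe, ze/]

Derivation:
I invoke keep.dig on /mufla/ze, which returns ok.
Calling keep.dig on /mufla/biro, → ok.
I use keep.shunt on /sitrox, /mufla/biro, yielding ToolError: exists.
I try keep.inscribe on /mufla/kehe, snusemp_emp, yielding created.
I use keep.inscribe on /dopled, tre, which returns created.
I call keep.inscribe on /dru, bra, and see created.
Using keep.shunt on /dopled, /mufla/biro/tulit, → ok.
I try keep.inscribe on /mufla/ze/mefulol_, grapo, and get created.
Now I run keep.scanf on /mufla, yielding [biro/, kehe, ze/].


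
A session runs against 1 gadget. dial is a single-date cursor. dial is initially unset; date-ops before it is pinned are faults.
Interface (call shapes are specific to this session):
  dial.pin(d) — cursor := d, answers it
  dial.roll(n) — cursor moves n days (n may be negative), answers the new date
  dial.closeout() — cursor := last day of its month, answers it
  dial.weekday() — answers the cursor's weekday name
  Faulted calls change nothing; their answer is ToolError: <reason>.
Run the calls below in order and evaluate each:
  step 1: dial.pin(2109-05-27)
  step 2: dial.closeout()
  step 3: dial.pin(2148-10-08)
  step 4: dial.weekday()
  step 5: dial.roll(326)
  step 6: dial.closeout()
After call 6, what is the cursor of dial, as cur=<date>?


Answer: cur=2149-08-31

Derivation:
$ dial.pin d→2109-05-27
= 2109-05-27
$ dial.closeout
= 2109-05-31
$ dial.pin d→2148-10-08
= 2148-10-08
$ dial.weekday
= Tuesday
$ dial.roll n→326
= 2149-08-30
$ dial.closeout
= 2149-08-31


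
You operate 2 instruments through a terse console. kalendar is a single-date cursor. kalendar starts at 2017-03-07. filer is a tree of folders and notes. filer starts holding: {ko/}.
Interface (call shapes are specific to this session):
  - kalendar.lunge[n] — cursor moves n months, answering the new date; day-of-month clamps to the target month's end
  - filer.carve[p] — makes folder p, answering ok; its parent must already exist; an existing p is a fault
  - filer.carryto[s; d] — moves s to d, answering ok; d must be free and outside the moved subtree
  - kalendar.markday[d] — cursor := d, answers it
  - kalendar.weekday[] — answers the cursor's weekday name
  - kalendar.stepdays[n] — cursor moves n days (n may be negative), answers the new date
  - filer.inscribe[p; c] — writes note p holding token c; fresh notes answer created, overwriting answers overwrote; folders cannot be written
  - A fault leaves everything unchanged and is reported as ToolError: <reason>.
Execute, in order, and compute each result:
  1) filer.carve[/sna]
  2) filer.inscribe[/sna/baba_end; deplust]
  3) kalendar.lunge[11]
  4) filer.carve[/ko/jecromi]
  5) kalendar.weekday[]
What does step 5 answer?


>> filer.carve(p→/sna)
<< ok
>> filer.inscribe(p→/sna/baba_end, c→deplust)
<< created
>> kalendar.lunge(n→11)
<< 2018-02-07
>> filer.carve(p→/ko/jecromi)
<< ok
>> kalendar.weekday()
<< Wednesday

Answer: Wednesday


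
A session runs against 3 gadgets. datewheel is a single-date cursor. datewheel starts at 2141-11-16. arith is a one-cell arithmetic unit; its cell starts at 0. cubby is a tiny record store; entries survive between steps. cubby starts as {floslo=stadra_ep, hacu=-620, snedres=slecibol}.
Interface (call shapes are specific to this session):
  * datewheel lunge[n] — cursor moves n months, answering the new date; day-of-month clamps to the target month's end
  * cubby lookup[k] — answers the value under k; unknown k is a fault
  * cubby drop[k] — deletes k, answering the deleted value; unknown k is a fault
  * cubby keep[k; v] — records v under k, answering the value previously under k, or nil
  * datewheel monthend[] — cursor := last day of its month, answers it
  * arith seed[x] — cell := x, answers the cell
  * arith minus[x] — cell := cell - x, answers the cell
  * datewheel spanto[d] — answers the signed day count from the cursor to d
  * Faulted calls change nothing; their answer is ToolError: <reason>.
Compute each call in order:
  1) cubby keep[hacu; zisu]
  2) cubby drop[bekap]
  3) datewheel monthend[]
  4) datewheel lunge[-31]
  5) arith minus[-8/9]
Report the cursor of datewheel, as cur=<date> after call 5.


Answer: cur=2139-04-30

Derivation:
-- cubby keep(k→hacu, v→zisu) => -620
-- cubby drop(k→bekap) => ToolError: no such key bekap
-- datewheel monthend() => 2141-11-30
-- datewheel lunge(n→-31) => 2139-04-30
-- arith minus(x→-8/9) => 8/9


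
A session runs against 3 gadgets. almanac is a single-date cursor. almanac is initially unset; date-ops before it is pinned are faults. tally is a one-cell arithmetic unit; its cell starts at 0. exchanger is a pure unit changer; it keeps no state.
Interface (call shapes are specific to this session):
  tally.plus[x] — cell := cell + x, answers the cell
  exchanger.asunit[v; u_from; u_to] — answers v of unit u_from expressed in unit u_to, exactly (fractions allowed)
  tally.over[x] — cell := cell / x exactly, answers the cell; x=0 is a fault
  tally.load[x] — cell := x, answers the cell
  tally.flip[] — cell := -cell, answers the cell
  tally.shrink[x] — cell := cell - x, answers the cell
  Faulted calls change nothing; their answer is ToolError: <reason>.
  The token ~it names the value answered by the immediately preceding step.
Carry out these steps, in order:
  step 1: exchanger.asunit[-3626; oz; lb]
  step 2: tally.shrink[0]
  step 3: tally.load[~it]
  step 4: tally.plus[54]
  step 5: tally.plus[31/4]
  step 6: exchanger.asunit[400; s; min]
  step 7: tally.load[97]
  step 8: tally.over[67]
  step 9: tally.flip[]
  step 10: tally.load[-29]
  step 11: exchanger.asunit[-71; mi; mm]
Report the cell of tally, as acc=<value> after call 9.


Answer: acc=-97/67

Derivation:
% exchanger.asunit v=-3626 u_from=oz u_to=lb
[out] -1813/8
% tally.shrink x=0
[out] 0
% tally.load x=~it
[out] 0
% tally.plus x=54
[out] 54
% tally.plus x=31/4
[out] 247/4
% exchanger.asunit v=400 u_from=s u_to=min
[out] 20/3
% tally.load x=97
[out] 97
% tally.over x=67
[out] 97/67
% tally.flip
[out] -97/67
% tally.load x=-29
[out] -29
% exchanger.asunit v=-71 u_from=mi u_to=mm
[out] -114263424


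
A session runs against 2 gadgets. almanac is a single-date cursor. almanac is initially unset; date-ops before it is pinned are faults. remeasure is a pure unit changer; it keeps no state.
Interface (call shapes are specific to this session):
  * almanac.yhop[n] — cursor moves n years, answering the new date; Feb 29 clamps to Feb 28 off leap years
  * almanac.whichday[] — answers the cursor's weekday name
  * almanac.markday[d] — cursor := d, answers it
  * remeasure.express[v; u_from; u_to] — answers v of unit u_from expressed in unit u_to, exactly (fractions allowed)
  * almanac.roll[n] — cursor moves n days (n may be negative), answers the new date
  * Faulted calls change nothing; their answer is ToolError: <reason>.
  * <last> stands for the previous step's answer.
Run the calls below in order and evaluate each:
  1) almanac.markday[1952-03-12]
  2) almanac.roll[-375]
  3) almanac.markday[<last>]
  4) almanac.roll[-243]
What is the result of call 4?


~$ almanac.markday d=1952-03-12
  1952-03-12
~$ almanac.roll n=-375
  1951-03-03
~$ almanac.markday d=<last>
  1951-03-03
~$ almanac.roll n=-243
  1950-07-03

Answer: 1950-07-03


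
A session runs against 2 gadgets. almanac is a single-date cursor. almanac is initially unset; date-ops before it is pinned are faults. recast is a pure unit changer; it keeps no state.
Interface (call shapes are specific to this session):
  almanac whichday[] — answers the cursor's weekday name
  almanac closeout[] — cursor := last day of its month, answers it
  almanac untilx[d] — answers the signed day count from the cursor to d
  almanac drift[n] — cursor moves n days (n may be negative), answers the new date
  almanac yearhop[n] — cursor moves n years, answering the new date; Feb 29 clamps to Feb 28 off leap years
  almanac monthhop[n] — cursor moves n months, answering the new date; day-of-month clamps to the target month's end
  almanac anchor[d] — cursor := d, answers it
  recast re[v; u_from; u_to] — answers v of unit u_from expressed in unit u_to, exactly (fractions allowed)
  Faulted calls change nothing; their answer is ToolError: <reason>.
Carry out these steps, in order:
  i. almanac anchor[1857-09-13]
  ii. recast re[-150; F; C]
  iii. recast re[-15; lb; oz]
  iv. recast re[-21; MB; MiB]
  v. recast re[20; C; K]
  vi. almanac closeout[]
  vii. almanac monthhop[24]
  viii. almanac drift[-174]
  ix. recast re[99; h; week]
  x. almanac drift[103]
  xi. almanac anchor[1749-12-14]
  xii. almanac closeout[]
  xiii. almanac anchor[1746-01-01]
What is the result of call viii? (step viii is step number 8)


I invoke almanac anchor on d=1857-09-13, and get 1857-09-13.
I run recast re on v=-150, u_from=F, u_to=C, — result: -910/9.
I call recast re on v=-15, u_from=lb, u_to=oz: -240.
Now I run recast re on v=-21, u_from=MB, u_to=MiB, and get -328125/16384.
I try recast re on v=20, u_from=C, u_to=K, and see 5863/20.
I run almanac closeout(), — result: 1857-09-30.
Then almanac monthhop on n=24, — result: 1859-09-30.
Invoking almanac drift on n=-174: 1859-04-09.
I try recast re on v=99, u_from=h, u_to=week, and observe 33/56.
I use almanac drift on n=103, — result: 1859-07-21.
I call almanac anchor on d=1749-12-14, yielding 1749-12-14.
I run almanac closeout(), yielding 1749-12-31.
Using almanac anchor on d=1746-01-01, → 1746-01-01.

Answer: 1859-04-09


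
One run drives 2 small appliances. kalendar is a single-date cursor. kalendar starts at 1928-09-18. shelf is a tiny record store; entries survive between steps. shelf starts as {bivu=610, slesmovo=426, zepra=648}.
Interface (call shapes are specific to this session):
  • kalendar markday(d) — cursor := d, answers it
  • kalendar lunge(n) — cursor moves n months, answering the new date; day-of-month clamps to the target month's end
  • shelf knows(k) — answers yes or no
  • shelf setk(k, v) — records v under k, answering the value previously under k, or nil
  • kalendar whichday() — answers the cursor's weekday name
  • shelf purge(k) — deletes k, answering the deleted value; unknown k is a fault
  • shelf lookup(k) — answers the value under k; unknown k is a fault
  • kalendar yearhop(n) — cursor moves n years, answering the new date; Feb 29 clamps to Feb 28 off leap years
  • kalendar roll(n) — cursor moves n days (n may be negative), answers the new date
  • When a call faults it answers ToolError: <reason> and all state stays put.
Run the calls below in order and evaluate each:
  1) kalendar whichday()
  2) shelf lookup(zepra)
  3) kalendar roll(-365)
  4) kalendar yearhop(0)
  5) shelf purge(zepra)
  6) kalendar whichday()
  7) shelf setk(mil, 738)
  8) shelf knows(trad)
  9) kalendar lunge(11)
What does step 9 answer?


-> kalendar whichday()
<- Tuesday
-> shelf lookup(k=zepra)
<- 648
-> kalendar roll(n=-365)
<- 1927-09-19
-> kalendar yearhop(n=0)
<- 1927-09-19
-> shelf purge(k=zepra)
<- 648
-> kalendar whichday()
<- Monday
-> shelf setk(k=mil, v=738)
<- nil
-> shelf knows(k=trad)
<- no
-> kalendar lunge(n=11)
<- 1928-08-19

Answer: 1928-08-19


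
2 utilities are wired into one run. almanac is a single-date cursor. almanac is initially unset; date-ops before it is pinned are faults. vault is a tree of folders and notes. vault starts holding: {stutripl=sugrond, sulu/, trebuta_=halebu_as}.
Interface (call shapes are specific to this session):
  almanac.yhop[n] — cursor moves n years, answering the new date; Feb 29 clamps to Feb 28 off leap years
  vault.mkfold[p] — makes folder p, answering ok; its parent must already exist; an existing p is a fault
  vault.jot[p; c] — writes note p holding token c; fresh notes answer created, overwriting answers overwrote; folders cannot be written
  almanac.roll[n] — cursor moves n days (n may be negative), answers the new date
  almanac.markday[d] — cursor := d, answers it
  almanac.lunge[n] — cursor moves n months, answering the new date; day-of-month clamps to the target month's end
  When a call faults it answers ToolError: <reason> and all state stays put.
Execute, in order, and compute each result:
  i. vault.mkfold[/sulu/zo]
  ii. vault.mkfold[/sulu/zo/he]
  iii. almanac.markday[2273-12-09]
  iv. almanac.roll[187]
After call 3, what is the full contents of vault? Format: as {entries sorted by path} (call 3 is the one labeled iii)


Answer: {stutripl=sugrond, sulu/, sulu/zo/, sulu/zo/he/, trebuta_=halebu_as}

Derivation:
I try mkfold on p→/sulu/zo, and get ok.
I run mkfold on p→/sulu/zo/he, which returns ok.
Next I call markday on d→2273-12-09, and see 2273-12-09.
I invoke roll on n→187, which returns 2274-06-14.


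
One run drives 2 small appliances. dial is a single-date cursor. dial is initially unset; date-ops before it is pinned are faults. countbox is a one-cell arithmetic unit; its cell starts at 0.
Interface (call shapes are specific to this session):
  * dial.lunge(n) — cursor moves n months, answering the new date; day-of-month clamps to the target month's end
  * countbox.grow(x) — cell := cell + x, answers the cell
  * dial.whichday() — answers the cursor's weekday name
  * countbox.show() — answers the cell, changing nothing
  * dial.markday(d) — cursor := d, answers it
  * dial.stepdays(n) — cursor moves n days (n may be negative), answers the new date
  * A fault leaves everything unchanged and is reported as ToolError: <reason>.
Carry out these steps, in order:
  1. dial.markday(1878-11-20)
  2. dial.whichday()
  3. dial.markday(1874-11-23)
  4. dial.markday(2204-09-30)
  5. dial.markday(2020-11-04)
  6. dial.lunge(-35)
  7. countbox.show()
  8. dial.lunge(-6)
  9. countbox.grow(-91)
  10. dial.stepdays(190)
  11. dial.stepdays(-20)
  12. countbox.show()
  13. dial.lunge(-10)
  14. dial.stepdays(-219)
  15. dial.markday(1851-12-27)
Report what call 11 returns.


>> markday(1878-11-20)
<< 1878-11-20
>> whichday()
<< Wednesday
>> markday(1874-11-23)
<< 1874-11-23
>> markday(2204-09-30)
<< 2204-09-30
>> markday(2020-11-04)
<< 2020-11-04
>> lunge(-35)
<< 2017-12-04
>> show()
<< 0
>> lunge(-6)
<< 2017-06-04
>> grow(-91)
<< -91
>> stepdays(190)
<< 2017-12-11
>> stepdays(-20)
<< 2017-11-21
>> show()
<< -91
>> lunge(-10)
<< 2017-01-21
>> stepdays(-219)
<< 2016-06-16
>> markday(1851-12-27)
<< 1851-12-27

Answer: 2017-11-21


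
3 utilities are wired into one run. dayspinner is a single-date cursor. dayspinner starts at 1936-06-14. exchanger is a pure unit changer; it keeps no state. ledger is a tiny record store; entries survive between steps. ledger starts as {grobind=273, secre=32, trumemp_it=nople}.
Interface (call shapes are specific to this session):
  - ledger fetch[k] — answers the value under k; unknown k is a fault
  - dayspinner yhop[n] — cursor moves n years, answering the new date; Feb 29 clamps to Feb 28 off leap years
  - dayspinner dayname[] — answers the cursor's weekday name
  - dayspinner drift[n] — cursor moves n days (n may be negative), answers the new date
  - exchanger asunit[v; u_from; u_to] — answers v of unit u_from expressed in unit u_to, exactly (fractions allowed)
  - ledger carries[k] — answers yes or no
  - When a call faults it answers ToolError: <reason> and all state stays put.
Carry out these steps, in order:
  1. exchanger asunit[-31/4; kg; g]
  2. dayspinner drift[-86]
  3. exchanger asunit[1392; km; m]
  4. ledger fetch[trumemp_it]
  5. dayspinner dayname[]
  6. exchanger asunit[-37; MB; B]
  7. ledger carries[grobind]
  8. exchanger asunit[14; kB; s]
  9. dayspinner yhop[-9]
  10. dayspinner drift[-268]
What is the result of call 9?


==> exchanger asunit(v→-31/4, u_from→kg, u_to→g)
<== -7750
==> dayspinner drift(n→-86)
<== 1936-03-20
==> exchanger asunit(v→1392, u_from→km, u_to→m)
<== 1392000
==> ledger fetch(k→trumemp_it)
<== nople
==> dayspinner dayname()
<== Friday
==> exchanger asunit(v→-37, u_from→MB, u_to→B)
<== -37000000
==> ledger carries(k→grobind)
<== yes
==> exchanger asunit(v→14, u_from→kB, u_to→s)
<== ToolError: incompatible units
==> dayspinner yhop(n→-9)
<== 1927-03-20
==> dayspinner drift(n→-268)
<== 1926-06-25

Answer: 1927-03-20


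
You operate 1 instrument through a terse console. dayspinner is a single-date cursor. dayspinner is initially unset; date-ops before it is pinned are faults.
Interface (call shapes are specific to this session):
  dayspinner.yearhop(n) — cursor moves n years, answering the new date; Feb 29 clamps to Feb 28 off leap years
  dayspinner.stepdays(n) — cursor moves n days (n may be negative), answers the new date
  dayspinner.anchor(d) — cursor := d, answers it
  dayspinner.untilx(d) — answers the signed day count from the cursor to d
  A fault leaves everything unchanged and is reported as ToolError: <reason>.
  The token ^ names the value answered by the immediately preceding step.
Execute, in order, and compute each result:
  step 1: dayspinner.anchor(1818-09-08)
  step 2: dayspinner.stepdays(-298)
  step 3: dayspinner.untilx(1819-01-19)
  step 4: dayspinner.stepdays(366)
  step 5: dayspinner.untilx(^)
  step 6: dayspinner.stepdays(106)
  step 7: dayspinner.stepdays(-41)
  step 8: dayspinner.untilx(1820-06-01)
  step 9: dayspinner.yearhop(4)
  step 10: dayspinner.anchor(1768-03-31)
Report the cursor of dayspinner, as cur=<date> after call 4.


Answer: cur=1818-11-15

Derivation:
I run dayspinner.anchor on 1818-09-08, and see 1818-09-08.
I call dayspinner.stepdays on -298, and observe 1817-11-14.
Next I call dayspinner.untilx on 1819-01-19, and observe 431.
I invoke dayspinner.stepdays on 366, and get 1818-11-15.
Then dayspinner.untilx on ^, and see 0.
I use dayspinner.stepdays on 106, and get 1819-03-01.
I call dayspinner.stepdays on -41: 1819-01-19.
Calling dayspinner.untilx on 1820-06-01, → 499.
Then dayspinner.yearhop on 4, — result: 1823-01-19.
Then dayspinner.anchor on 1768-03-31: 1768-03-31.


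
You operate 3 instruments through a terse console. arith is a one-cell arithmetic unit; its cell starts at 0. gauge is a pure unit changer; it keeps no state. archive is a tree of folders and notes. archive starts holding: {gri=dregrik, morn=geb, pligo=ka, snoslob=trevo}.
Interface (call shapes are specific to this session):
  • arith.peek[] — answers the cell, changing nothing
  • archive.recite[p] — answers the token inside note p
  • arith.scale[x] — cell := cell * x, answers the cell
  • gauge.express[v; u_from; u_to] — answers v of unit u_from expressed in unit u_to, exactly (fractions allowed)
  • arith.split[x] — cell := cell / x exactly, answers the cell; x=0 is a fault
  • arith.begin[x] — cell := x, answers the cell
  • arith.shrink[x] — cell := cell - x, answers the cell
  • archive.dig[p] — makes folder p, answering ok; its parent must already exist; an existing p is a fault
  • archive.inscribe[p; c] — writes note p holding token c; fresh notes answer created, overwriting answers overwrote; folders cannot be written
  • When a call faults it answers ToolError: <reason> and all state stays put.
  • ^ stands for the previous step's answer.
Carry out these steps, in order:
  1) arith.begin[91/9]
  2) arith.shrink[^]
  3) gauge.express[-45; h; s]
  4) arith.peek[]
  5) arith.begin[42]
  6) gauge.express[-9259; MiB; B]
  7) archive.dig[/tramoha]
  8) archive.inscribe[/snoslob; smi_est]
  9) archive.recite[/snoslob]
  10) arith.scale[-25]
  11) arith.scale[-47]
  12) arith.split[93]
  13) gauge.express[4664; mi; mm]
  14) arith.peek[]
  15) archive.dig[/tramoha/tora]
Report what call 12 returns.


! 1. begin(91/9) == 91/9
! 2. shrink(^) == 0
! 3. express(-45, h, s) == -162000
! 4. peek() == 0
! 5. begin(42) == 42
! 6. express(-9259, MiB, B) == -9708765184
! 7. dig(/tramoha) == ok
! 8. inscribe(/snoslob, smi_est) == overwrote
! 9. recite(/snoslob) == smi_est
! 10. scale(-25) == -1050
! 11. scale(-47) == 49350
! 12. split(93) == 16450/31
! 13. express(4664, mi, mm) == 7505980416
! 14. peek() == 16450/31
! 15. dig(/tramoha/tora) == ok

Answer: 16450/31


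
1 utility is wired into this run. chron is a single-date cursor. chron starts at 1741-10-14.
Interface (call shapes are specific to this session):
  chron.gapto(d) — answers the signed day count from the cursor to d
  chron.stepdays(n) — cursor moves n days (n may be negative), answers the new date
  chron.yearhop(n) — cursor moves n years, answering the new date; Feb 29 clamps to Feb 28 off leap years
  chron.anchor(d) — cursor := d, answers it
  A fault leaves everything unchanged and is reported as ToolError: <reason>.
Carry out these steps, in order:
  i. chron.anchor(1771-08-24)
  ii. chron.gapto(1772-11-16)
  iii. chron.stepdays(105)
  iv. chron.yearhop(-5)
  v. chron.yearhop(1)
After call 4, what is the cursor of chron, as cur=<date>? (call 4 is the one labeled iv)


Step: chron.anchor[1771-08-24]
Result: 1771-08-24
Step: chron.gapto[1772-11-16]
Result: 450
Step: chron.stepdays[105]
Result: 1771-12-07
Step: chron.yearhop[-5]
Result: 1766-12-07
Step: chron.yearhop[1]
Result: 1767-12-07

Answer: cur=1766-12-07


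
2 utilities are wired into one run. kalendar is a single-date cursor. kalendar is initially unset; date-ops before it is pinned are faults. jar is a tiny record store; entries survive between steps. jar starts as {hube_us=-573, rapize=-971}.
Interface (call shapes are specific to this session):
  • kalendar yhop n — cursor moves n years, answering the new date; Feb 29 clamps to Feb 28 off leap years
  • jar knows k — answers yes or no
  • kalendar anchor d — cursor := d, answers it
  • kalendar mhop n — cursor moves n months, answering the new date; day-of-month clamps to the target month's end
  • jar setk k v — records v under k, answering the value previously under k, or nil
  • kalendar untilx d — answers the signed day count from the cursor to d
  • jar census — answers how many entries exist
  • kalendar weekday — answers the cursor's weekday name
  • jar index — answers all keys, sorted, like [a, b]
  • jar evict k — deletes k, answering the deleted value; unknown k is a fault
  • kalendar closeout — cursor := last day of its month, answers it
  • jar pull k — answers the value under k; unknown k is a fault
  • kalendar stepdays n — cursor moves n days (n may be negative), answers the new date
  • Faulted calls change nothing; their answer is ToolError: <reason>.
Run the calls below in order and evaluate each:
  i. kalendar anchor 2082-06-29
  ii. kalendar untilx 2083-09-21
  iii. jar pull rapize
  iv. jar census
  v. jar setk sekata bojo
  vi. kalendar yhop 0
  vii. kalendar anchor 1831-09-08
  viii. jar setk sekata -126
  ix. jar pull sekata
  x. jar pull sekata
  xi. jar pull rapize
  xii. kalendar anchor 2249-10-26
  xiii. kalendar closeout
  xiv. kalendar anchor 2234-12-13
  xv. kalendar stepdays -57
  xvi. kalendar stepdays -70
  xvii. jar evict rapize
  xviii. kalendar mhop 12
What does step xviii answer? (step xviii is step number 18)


! 1. kalendar anchor(d=2082-06-29) == 2082-06-29
! 2. kalendar untilx(d=2083-09-21) == 449
! 3. jar pull(k=rapize) == -971
! 4. jar census() == 2
! 5. jar setk(k=sekata, v=bojo) == nil
! 6. kalendar yhop(n=0) == 2082-06-29
! 7. kalendar anchor(d=1831-09-08) == 1831-09-08
! 8. jar setk(k=sekata, v=-126) == bojo
! 9. jar pull(k=sekata) == -126
! 10. jar pull(k=sekata) == -126
! 11. jar pull(k=rapize) == -971
! 12. kalendar anchor(d=2249-10-26) == 2249-10-26
! 13. kalendar closeout() == 2249-10-31
! 14. kalendar anchor(d=2234-12-13) == 2234-12-13
! 15. kalendar stepdays(n=-57) == 2234-10-17
! 16. kalendar stepdays(n=-70) == 2234-08-08
! 17. jar evict(k=rapize) == -971
! 18. kalendar mhop(n=12) == 2235-08-08

Answer: 2235-08-08


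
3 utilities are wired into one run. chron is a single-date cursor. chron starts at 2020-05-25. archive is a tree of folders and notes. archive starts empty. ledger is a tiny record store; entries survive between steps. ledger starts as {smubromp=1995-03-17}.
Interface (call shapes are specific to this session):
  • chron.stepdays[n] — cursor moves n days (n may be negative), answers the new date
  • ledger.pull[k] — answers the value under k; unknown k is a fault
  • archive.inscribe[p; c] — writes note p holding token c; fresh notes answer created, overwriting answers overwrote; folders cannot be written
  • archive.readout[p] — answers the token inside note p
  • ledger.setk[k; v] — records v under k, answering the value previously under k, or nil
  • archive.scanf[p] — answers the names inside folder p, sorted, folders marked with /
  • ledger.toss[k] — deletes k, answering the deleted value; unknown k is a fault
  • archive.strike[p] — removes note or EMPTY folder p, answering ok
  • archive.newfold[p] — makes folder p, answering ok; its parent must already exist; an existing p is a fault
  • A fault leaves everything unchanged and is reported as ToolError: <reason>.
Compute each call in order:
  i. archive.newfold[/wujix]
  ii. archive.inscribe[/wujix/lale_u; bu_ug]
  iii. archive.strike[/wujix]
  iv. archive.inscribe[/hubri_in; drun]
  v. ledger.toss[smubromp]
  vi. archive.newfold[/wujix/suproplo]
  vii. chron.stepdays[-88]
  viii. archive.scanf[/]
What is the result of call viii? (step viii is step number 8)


Answer: [hubri_in, wujix/]

Derivation:
! newfold(p='/wujix') -> ok
! inscribe(p='/wujix/lale_u', c='bu_ug') -> created
! strike(p='/wujix') -> ToolError: not empty
! inscribe(p='/hubri_in', c='drun') -> created
! toss(k='smubromp') -> 1995-03-17
! newfold(p='/wujix/suproplo') -> ok
! stepdays(n='-88') -> 2020-02-27
! scanf(p='/') -> [hubri_in, wujix/]


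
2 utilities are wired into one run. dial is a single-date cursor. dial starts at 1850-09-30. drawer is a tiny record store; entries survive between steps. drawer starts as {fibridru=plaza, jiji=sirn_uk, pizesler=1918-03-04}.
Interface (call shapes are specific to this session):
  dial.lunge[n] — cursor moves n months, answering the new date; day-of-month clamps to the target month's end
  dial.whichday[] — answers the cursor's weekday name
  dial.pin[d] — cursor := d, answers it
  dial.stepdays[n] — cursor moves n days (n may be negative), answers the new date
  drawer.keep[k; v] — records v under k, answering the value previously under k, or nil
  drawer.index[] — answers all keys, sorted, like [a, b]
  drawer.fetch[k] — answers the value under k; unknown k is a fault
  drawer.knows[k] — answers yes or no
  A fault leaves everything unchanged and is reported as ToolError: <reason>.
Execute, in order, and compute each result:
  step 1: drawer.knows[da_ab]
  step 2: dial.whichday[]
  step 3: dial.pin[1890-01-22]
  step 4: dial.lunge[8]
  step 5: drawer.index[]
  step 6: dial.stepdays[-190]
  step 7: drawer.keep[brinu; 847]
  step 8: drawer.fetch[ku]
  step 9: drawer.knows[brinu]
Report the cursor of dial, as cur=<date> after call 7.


Answer: cur=1890-03-16

Derivation:
Using drawer.knows using da_ab, and see no.
Calling dial.whichday, and see Monday.
I invoke dial.pin using 1890-01-22, and get 1890-01-22.
Now I run dial.lunge using 8, and get 1890-09-22.
I use drawer.index, and get [fibridru, jiji, pizesler].
Calling dial.stepdays using -190, → 1890-03-16.
Invoking drawer.keep using brinu, 847, which returns nil.
Now I run drawer.fetch using ku, which returns ToolError: no such key ku.
I call drawer.knows using brinu, giving yes.


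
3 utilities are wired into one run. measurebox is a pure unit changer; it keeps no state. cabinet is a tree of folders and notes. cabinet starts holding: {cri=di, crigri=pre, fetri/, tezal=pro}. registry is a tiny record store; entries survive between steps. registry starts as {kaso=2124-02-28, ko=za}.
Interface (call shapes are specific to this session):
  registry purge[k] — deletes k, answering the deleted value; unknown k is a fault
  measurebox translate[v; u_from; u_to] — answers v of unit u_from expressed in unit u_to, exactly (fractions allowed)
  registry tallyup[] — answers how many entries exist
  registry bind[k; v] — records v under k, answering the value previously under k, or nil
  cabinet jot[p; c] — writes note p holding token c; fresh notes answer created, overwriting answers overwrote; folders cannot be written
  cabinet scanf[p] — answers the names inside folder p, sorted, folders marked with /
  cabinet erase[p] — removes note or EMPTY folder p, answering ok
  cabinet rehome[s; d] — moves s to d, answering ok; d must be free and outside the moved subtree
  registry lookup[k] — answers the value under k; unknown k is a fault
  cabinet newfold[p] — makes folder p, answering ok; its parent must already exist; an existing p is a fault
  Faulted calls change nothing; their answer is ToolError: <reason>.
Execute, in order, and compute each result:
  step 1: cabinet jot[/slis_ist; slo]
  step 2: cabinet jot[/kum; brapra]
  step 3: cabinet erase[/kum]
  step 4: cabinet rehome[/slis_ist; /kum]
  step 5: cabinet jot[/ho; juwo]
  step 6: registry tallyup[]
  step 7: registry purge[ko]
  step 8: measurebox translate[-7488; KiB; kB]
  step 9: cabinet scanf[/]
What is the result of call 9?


Answer: [cri, crigri, fetri/, ho, kum, tezal]

Derivation:
Do: cabinet jot[p→/slis_ist; c→slo]
See: created
Do: cabinet jot[p→/kum; c→brapra]
See: created
Do: cabinet erase[p→/kum]
See: ok
Do: cabinet rehome[s→/slis_ist; d→/kum]
See: ok
Do: cabinet jot[p→/ho; c→juwo]
See: created
Do: registry tallyup[]
See: 2
Do: registry purge[k→ko]
See: za
Do: measurebox translate[v→-7488; u_from→KiB; u_to→kB]
See: -958464/125
Do: cabinet scanf[p→/]
See: [cri, crigri, fetri/, ho, kum, tezal]


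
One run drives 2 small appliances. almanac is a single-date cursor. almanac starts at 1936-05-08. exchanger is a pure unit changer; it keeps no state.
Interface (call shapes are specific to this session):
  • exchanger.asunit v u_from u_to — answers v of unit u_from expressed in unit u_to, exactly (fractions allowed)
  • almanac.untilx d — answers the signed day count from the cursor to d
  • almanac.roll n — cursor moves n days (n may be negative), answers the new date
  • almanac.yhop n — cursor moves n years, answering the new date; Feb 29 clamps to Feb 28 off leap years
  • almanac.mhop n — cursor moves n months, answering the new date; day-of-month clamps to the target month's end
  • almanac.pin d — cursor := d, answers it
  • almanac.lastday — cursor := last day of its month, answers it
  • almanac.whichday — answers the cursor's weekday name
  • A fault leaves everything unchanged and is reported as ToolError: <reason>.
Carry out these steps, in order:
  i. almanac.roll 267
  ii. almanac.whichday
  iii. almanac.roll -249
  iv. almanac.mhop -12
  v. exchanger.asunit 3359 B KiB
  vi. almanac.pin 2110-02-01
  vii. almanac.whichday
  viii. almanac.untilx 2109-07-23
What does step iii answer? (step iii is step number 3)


% almanac.roll(267) => 1937-01-30
% almanac.whichday() => Saturday
% almanac.roll(-249) => 1936-05-26
% almanac.mhop(-12) => 1935-05-26
% exchanger.asunit(3359, B, KiB) => 3359/1024
% almanac.pin(2110-02-01) => 2110-02-01
% almanac.whichday() => Saturday
% almanac.untilx(2109-07-23) => -193

Answer: 1936-05-26


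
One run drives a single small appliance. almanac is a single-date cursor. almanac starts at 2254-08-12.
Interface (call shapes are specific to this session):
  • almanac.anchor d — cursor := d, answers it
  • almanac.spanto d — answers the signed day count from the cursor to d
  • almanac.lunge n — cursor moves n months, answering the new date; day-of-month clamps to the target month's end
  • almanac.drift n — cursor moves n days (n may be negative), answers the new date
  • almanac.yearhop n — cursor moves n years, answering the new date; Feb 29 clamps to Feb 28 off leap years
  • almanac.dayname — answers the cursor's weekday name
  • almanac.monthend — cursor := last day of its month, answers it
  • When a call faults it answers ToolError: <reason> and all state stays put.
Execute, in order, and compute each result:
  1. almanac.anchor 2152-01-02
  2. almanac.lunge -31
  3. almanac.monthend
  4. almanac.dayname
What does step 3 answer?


CALL anchor[2152-01-02]
RET  2152-01-02
CALL lunge[-31]
RET  2149-06-02
CALL monthend[]
RET  2149-06-30
CALL dayname[]
RET  Monday

Answer: 2149-06-30


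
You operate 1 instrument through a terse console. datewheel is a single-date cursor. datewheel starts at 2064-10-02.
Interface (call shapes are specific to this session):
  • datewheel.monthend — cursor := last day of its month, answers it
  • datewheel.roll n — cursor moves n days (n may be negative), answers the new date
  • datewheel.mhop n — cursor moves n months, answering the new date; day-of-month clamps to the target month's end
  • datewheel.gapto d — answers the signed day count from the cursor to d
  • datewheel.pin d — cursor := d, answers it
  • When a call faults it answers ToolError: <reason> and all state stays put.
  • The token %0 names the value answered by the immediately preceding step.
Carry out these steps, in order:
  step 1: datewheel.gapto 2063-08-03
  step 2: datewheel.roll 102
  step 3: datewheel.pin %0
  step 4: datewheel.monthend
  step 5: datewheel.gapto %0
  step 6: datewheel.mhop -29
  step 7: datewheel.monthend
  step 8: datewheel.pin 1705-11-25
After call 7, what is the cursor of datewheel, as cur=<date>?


Using gapto on d→2063-08-03, giving -426.
Invoking roll on n→102, giving 2065-01-12.
I use pin on d→%0, giving 2065-01-12.
Using monthend(), and observe 2065-01-31.
Then gapto on d→%0: 0.
Using mhop on n→-29: 2062-08-31.
Then monthend(), and get 2062-08-31.
Invoking pin on d→1705-11-25, — result: 1705-11-25.

Answer: cur=2062-08-31


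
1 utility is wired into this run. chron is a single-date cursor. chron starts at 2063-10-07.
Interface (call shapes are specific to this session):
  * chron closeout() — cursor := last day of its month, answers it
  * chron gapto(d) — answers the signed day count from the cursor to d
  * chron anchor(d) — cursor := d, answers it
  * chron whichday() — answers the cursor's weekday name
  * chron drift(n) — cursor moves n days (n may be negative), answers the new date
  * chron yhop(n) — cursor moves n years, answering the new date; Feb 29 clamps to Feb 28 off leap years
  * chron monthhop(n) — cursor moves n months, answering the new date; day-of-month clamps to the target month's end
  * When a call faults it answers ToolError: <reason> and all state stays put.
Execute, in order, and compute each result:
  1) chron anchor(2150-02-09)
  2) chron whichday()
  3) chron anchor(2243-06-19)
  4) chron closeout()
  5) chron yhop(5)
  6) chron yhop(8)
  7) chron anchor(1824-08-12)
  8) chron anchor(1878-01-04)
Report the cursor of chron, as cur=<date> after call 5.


% chron anchor(d: 2150-02-09) == 2150-02-09
% chron whichday() == Monday
% chron anchor(d: 2243-06-19) == 2243-06-19
% chron closeout() == 2243-06-30
% chron yhop(n: 5) == 2248-06-30
% chron yhop(n: 8) == 2256-06-30
% chron anchor(d: 1824-08-12) == 1824-08-12
% chron anchor(d: 1878-01-04) == 1878-01-04

Answer: cur=2248-06-30


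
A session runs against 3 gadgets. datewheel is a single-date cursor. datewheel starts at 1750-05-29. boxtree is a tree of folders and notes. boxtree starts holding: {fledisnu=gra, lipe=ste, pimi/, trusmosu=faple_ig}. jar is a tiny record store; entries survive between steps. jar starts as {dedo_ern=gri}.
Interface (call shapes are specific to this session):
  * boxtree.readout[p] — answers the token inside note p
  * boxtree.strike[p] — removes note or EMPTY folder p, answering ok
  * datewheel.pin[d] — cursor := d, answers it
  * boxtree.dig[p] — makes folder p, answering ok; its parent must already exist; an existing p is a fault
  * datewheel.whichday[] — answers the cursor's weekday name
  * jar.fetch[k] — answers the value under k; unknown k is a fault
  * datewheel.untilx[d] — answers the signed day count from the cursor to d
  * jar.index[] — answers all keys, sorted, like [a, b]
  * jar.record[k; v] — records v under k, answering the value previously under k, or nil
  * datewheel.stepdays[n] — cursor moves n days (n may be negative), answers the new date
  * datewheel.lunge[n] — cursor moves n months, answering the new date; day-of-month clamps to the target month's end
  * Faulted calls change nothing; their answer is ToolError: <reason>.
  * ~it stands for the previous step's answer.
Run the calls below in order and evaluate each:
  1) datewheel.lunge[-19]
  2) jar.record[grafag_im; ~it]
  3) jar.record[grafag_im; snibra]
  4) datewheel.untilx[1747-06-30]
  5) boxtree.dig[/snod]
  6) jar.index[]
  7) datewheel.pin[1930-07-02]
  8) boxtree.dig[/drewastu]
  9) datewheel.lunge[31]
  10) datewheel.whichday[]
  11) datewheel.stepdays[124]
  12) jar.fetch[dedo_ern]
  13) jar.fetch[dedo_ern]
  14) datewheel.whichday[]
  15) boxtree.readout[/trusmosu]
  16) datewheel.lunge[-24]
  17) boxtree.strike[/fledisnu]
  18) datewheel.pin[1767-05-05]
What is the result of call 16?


-> lunge(n=-19)
<- 1748-10-29
-> record(k=grafag_im, v=~it)
<- nil
-> record(k=grafag_im, v=snibra)
<- 1748-10-29
-> untilx(d=1747-06-30)
<- -487
-> dig(p=/snod)
<- ok
-> index()
<- [dedo_ern, grafag_im]
-> pin(d=1930-07-02)
<- 1930-07-02
-> dig(p=/drewastu)
<- ok
-> lunge(n=31)
<- 1933-02-02
-> whichday()
<- Thursday
-> stepdays(n=124)
<- 1933-06-06
-> fetch(k=dedo_ern)
<- gri
-> fetch(k=dedo_ern)
<- gri
-> whichday()
<- Tuesday
-> readout(p=/trusmosu)
<- faple_ig
-> lunge(n=-24)
<- 1931-06-06
-> strike(p=/fledisnu)
<- ok
-> pin(d=1767-05-05)
<- 1767-05-05

Answer: 1931-06-06


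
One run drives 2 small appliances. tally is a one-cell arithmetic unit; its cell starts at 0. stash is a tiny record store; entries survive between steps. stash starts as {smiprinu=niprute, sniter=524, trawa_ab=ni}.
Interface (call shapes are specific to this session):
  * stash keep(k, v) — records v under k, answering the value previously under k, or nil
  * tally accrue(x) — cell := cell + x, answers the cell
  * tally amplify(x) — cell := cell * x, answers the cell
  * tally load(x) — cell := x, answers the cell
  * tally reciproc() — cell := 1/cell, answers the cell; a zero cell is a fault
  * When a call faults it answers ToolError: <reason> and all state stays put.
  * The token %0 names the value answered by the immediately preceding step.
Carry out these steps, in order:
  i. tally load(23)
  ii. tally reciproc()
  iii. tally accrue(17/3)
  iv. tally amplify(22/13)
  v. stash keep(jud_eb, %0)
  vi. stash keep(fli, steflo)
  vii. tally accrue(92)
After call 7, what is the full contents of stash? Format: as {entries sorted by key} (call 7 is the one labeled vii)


Answer: {fli=steflo, jud_eb=8668/897, smiprinu=niprute, sniter=524, trawa_ab=ni}

Derivation:
Do: tally load[x: 23]
See: 23
Do: tally reciproc[]
See: 1/23
Do: tally accrue[x: 17/3]
See: 394/69
Do: tally amplify[x: 22/13]
See: 8668/897
Do: stash keep[k: jud_eb; v: %0]
See: nil
Do: stash keep[k: fli; v: steflo]
See: nil
Do: tally accrue[x: 92]
See: 91192/897
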